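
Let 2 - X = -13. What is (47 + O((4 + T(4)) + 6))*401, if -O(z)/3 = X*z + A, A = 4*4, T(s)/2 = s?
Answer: -325211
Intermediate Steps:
X = 15 (X = 2 - 1*(-13) = 2 + 13 = 15)
T(s) = 2*s
A = 16
O(z) = -48 - 45*z (O(z) = -3*(15*z + 16) = -3*(16 + 15*z) = -48 - 45*z)
(47 + O((4 + T(4)) + 6))*401 = (47 + (-48 - 45*((4 + 2*4) + 6)))*401 = (47 + (-48 - 45*((4 + 8) + 6)))*401 = (47 + (-48 - 45*(12 + 6)))*401 = (47 + (-48 - 45*18))*401 = (47 + (-48 - 810))*401 = (47 - 858)*401 = -811*401 = -325211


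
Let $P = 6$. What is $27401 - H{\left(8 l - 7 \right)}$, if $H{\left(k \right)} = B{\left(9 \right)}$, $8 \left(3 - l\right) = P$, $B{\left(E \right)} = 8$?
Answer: $27393$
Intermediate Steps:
$l = \frac{9}{4}$ ($l = 3 - \frac{3}{4} = \frac{9}{4} \approx 2.25$)
$H{\left(k \right)} = 8$
$27401 - H{\left(8 l - 7 \right)} = 27401 - 8 = 27393$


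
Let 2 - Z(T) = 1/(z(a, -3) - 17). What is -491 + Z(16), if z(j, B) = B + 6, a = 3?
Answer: -6845/14 ≈ -488.93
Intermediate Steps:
z(j, B) = 6 + B
Z(T) = 29/14 (Z(T) = 2 - 1/((6 - 3) - 17) = 2 - 1/(3 - 17) = 2 - 1/(-14) = 2 - 1*(-1/14) = 2 + 1/14 = 29/14)
-491 + Z(16) = -491 + 29/14 = -6845/14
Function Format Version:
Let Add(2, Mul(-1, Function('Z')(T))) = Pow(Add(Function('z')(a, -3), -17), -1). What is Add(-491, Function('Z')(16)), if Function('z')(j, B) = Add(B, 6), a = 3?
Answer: Rational(-6845, 14) ≈ -488.93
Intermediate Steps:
Function('z')(j, B) = Add(6, B)
Function('Z')(T) = Rational(29, 14) (Function('Z')(T) = Add(2, Mul(-1, Pow(Add(Add(6, -3), -17), -1))) = Add(2, Mul(-1, Pow(Add(3, -17), -1))) = Add(2, Mul(-1, Pow(-14, -1))) = Add(2, Mul(-1, Rational(-1, 14))) = Add(2, Rational(1, 14)) = Rational(29, 14))
Add(-491, Function('Z')(16)) = Add(-491, Rational(29, 14)) = Rational(-6845, 14)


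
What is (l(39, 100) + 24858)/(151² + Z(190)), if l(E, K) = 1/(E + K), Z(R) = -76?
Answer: 3455263/3158775 ≈ 1.0939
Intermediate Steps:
(l(39, 100) + 24858)/(151² + Z(190)) = (1/(39 + 100) + 24858)/(151² - 76) = (1/139 + 24858)/(22801 - 76) = (1/139 + 24858)/22725 = (3455263/139)*(1/22725) = 3455263/3158775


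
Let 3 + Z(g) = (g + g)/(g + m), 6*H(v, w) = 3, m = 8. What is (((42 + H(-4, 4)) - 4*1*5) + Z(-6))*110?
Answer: 1485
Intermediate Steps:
H(v, w) = 1/2 (H(v, w) = (1/6)*3 = 1/2)
Z(g) = -3 + 2*g/(8 + g) (Z(g) = -3 + (g + g)/(g + 8) = -3 + (2*g)/(8 + g) = -3 + 2*g/(8 + g))
(((42 + H(-4, 4)) - 4*1*5) + Z(-6))*110 = (((42 + 1/2) - 4*1*5) + (-24 - 1*(-6))/(8 - 6))*110 = ((85/2 - 4*5) + (-24 + 6)/2)*110 = ((85/2 - 20) + (1/2)*(-18))*110 = (45/2 - 9)*110 = (27/2)*110 = 1485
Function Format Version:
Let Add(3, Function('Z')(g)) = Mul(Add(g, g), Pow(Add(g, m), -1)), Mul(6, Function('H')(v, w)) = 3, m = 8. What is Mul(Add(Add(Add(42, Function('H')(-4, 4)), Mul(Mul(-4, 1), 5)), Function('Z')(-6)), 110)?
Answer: 1485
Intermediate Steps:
Function('H')(v, w) = Rational(1, 2) (Function('H')(v, w) = Mul(Rational(1, 6), 3) = Rational(1, 2))
Function('Z')(g) = Add(-3, Mul(2, g, Pow(Add(8, g), -1))) (Function('Z')(g) = Add(-3, Mul(Add(g, g), Pow(Add(g, 8), -1))) = Add(-3, Mul(Mul(2, g), Pow(Add(8, g), -1))) = Add(-3, Mul(2, g, Pow(Add(8, g), -1))))
Mul(Add(Add(Add(42, Function('H')(-4, 4)), Mul(Mul(-4, 1), 5)), Function('Z')(-6)), 110) = Mul(Add(Add(Add(42, Rational(1, 2)), Mul(Mul(-4, 1), 5)), Mul(Pow(Add(8, -6), -1), Add(-24, Mul(-1, -6)))), 110) = Mul(Add(Add(Rational(85, 2), Mul(-4, 5)), Mul(Pow(2, -1), Add(-24, 6))), 110) = Mul(Add(Add(Rational(85, 2), -20), Mul(Rational(1, 2), -18)), 110) = Mul(Add(Rational(45, 2), -9), 110) = Mul(Rational(27, 2), 110) = 1485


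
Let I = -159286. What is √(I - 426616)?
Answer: I*√585902 ≈ 765.44*I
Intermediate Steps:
√(I - 426616) = √(-159286 - 426616) = √(-585902) = I*√585902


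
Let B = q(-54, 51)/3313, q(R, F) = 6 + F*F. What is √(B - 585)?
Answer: I*√6412304874/3313 ≈ 24.171*I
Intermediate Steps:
q(R, F) = 6 + F²
B = 2607/3313 (B = (6 + 51²)/3313 = (6 + 2601)*(1/3313) = 2607*(1/3313) = 2607/3313 ≈ 0.78690)
√(B - 585) = √(2607/3313 - 585) = √(-1935498/3313) = I*√6412304874/3313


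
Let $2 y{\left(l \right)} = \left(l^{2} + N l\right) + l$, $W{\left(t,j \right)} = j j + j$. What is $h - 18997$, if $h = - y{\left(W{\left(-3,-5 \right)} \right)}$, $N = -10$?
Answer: $-19107$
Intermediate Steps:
$W{\left(t,j \right)} = j + j^{2}$ ($W{\left(t,j \right)} = j^{2} + j = j + j^{2}$)
$y{\left(l \right)} = \frac{l^{2}}{2} - \frac{9 l}{2}$ ($y{\left(l \right)} = \frac{\left(l^{2} - 10 l\right) + l}{2} = \frac{l^{2} - 9 l}{2} = \frac{l^{2}}{2} - \frac{9 l}{2}$)
$h = -110$ ($h = - \frac{- 5 \left(1 - 5\right) \left(-9 - 5 \left(1 - 5\right)\right)}{2} = - \frac{\left(-5\right) \left(-4\right) \left(-9 - -20\right)}{2} = - \frac{20 \left(-9 + 20\right)}{2} = - \frac{20 \cdot 11}{2} = \left(-1\right) 110 = -110$)
$h - 18997 = -110 - 18997 = -19107$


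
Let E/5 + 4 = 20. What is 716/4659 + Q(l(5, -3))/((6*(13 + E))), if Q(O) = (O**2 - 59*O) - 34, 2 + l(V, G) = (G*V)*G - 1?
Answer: -514234/433287 ≈ -1.1868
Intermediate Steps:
E = 80 (E = -20 + 5*20 = -20 + 100 = 80)
l(V, G) = -3 + V*G**2 (l(V, G) = -2 + ((G*V)*G - 1) = -2 + (V*G**2 - 1) = -2 + (-1 + V*G**2) = -3 + V*G**2)
Q(O) = -34 + O**2 - 59*O
716/4659 + Q(l(5, -3))/((6*(13 + E))) = 716/4659 + (-34 + (-3 + 5*(-3)**2)**2 - 59*(-3 + 5*(-3)**2))/((6*(13 + 80))) = 716*(1/4659) + (-34 + (-3 + 5*9)**2 - 59*(-3 + 5*9))/((6*93)) = 716/4659 + (-34 + (-3 + 45)**2 - 59*(-3 + 45))/558 = 716/4659 + (-34 + 42**2 - 59*42)*(1/558) = 716/4659 + (-34 + 1764 - 2478)*(1/558) = 716/4659 - 748*1/558 = 716/4659 - 374/279 = -514234/433287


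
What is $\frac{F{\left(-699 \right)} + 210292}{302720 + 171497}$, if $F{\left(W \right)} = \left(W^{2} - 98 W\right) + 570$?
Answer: $\frac{767965}{474217} \approx 1.6194$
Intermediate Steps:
$F{\left(W \right)} = 570 + W^{2} - 98 W$
$\frac{F{\left(-699 \right)} + 210292}{302720 + 171497} = \frac{\left(570 + \left(-699\right)^{2} - -68502\right) + 210292}{302720 + 171497} = \frac{\left(570 + 488601 + 68502\right) + 210292}{474217} = \left(557673 + 210292\right) \frac{1}{474217} = 767965 \cdot \frac{1}{474217} = \frac{767965}{474217}$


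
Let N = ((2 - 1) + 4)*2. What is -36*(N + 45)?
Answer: -1980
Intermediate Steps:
N = 10 (N = (1 + 4)*2 = 5*2 = 10)
-36*(N + 45) = -36*(10 + 45) = -36*55 = -1980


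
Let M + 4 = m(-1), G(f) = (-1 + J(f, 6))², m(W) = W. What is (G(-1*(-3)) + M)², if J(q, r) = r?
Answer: 400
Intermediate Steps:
G(f) = 25 (G(f) = (-1 + 6)² = 5² = 25)
M = -5 (M = -4 - 1 = -5)
(G(-1*(-3)) + M)² = (25 - 5)² = 20² = 400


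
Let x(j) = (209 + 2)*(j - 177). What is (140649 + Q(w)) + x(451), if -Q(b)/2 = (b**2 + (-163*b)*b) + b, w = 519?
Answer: 87470389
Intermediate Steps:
Q(b) = -2*b + 324*b**2 (Q(b) = -2*((b**2 + (-163*b)*b) + b) = -2*((b**2 - 163*b**2) + b) = -2*(-162*b**2 + b) = -2*(b - 162*b**2) = -2*b + 324*b**2)
x(j) = -37347 + 211*j (x(j) = 211*(-177 + j) = -37347 + 211*j)
(140649 + Q(w)) + x(451) = (140649 + 2*519*(-1 + 162*519)) + (-37347 + 211*451) = (140649 + 2*519*(-1 + 84078)) + (-37347 + 95161) = (140649 + 2*519*84077) + 57814 = (140649 + 87271926) + 57814 = 87412575 + 57814 = 87470389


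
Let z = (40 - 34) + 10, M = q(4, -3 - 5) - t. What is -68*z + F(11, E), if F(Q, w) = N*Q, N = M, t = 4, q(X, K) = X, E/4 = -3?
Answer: -1088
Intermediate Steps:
E = -12 (E = 4*(-3) = -12)
M = 0 (M = 4 - 1*4 = 4 - 4 = 0)
N = 0
F(Q, w) = 0 (F(Q, w) = 0*Q = 0)
z = 16 (z = 6 + 10 = 16)
-68*z + F(11, E) = -68*16 + 0 = -1088 + 0 = -1088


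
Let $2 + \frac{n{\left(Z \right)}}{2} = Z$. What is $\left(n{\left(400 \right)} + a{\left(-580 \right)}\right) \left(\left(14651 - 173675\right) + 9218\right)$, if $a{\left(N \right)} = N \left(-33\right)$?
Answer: $-2986532416$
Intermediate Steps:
$n{\left(Z \right)} = -4 + 2 Z$
$a{\left(N \right)} = - 33 N$
$\left(n{\left(400 \right)} + a{\left(-580 \right)}\right) \left(\left(14651 - 173675\right) + 9218\right) = \left(\left(-4 + 2 \cdot 400\right) - -19140\right) \left(\left(14651 - 173675\right) + 9218\right) = \left(\left(-4 + 800\right) + 19140\right) \left(-159024 + 9218\right) = \left(796 + 19140\right) \left(-149806\right) = 19936 \left(-149806\right) = -2986532416$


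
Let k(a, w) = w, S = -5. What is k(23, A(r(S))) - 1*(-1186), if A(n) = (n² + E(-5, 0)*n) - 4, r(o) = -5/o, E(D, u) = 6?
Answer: 1189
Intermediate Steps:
A(n) = -4 + n² + 6*n (A(n) = (n² + 6*n) - 4 = -4 + n² + 6*n)
k(23, A(r(S))) - 1*(-1186) = (-4 + (-5/(-5))² + 6*(-5/(-5))) - 1*(-1186) = (-4 + (-5*(-⅕))² + 6*(-5*(-⅕))) + 1186 = (-4 + 1² + 6*1) + 1186 = (-4 + 1 + 6) + 1186 = 3 + 1186 = 1189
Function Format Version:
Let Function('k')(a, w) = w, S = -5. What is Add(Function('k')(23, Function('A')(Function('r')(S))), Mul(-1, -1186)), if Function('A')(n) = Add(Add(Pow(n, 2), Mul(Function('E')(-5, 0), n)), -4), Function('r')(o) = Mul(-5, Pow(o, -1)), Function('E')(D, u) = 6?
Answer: 1189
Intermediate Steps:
Function('A')(n) = Add(-4, Pow(n, 2), Mul(6, n)) (Function('A')(n) = Add(Add(Pow(n, 2), Mul(6, n)), -4) = Add(-4, Pow(n, 2), Mul(6, n)))
Add(Function('k')(23, Function('A')(Function('r')(S))), Mul(-1, -1186)) = Add(Add(-4, Pow(Mul(-5, Pow(-5, -1)), 2), Mul(6, Mul(-5, Pow(-5, -1)))), Mul(-1, -1186)) = Add(Add(-4, Pow(Mul(-5, Rational(-1, 5)), 2), Mul(6, Mul(-5, Rational(-1, 5)))), 1186) = Add(Add(-4, Pow(1, 2), Mul(6, 1)), 1186) = Add(Add(-4, 1, 6), 1186) = Add(3, 1186) = 1189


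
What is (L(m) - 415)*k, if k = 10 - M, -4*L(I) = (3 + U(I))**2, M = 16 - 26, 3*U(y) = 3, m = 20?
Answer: -8380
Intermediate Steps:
U(y) = 1 (U(y) = (1/3)*3 = 1)
M = -10
L(I) = -4 (L(I) = -(3 + 1)**2/4 = -1/4*4**2 = -1/4*16 = -4)
k = 20 (k = 10 - 1*(-10) = 10 + 10 = 20)
(L(m) - 415)*k = (-4 - 415)*20 = -419*20 = -8380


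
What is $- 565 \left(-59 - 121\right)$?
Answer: $101700$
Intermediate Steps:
$- 565 \left(-59 - 121\right) = \left(-565\right) \left(-180\right) = 101700$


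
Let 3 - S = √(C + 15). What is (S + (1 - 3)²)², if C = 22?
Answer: (7 - √37)² ≈ 0.84132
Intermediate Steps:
S = 3 - √37 (S = 3 - √(22 + 15) = 3 - √37 ≈ -3.0828)
(S + (1 - 3)²)² = ((3 - √37) + (1 - 3)²)² = ((3 - √37) + (-2)²)² = ((3 - √37) + 4)² = (7 - √37)²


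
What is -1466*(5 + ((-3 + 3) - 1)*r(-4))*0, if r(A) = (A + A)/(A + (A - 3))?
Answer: 0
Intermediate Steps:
r(A) = 2*A/(-3 + 2*A) (r(A) = (2*A)/(A + (-3 + A)) = (2*A)/(-3 + 2*A) = 2*A/(-3 + 2*A))
-1466*(5 + ((-3 + 3) - 1)*r(-4))*0 = -1466*(5 + ((-3 + 3) - 1)*(2*(-4)/(-3 + 2*(-4))))*0 = -1466*(5 + (0 - 1)*(2*(-4)/(-3 - 8)))*0 = -1466*(5 - 2*(-4)/(-11))*0 = -1466*(5 - 2*(-4)*(-1)/11)*0 = -1466*(5 - 1*8/11)*0 = -1466*(5 - 8/11)*0 = -68902*0/11 = -1466*0 = 0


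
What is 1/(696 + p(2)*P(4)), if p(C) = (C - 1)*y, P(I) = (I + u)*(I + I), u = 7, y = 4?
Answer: 1/1048 ≈ 0.00095420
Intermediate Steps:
P(I) = 2*I*(7 + I) (P(I) = (I + 7)*(I + I) = (7 + I)*(2*I) = 2*I*(7 + I))
p(C) = -4 + 4*C (p(C) = (C - 1)*4 = (-1 + C)*4 = -4 + 4*C)
1/(696 + p(2)*P(4)) = 1/(696 + (-4 + 4*2)*(2*4*(7 + 4))) = 1/(696 + (-4 + 8)*(2*4*11)) = 1/(696 + 4*88) = 1/(696 + 352) = 1/1048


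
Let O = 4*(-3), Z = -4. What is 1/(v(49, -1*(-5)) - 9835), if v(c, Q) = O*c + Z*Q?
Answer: -1/10443 ≈ -9.5758e-5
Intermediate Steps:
O = -12
v(c, Q) = -12*c - 4*Q
1/(v(49, -1*(-5)) - 9835) = 1/((-12*49 - (-4)*(-5)) - 9835) = 1/((-588 - 4*5) - 9835) = 1/((-588 - 20) - 9835) = 1/(-608 - 9835) = 1/(-10443) = -1/10443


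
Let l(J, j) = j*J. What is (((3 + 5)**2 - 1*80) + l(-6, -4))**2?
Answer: 64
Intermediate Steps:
l(J, j) = J*j
(((3 + 5)**2 - 1*80) + l(-6, -4))**2 = (((3 + 5)**2 - 1*80) - 6*(-4))**2 = ((8**2 - 80) + 24)**2 = ((64 - 80) + 24)**2 = (-16 + 24)**2 = 8**2 = 64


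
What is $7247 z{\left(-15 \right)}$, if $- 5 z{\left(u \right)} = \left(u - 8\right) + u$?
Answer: $\frac{275386}{5} \approx 55077.0$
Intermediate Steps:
$z{\left(u \right)} = \frac{8}{5} - \frac{2 u}{5}$ ($z{\left(u \right)} = - \frac{\left(u - 8\right) + u}{5} = - \frac{\left(-8 + u\right) + u}{5} = - \frac{-8 + 2 u}{5} = \frac{8}{5} - \frac{2 u}{5}$)
$7247 z{\left(-15 \right)} = 7247 \left(\frac{8}{5} - -6\right) = 7247 \left(\frac{8}{5} + 6\right) = 7247 \cdot \frac{38}{5} = \frac{275386}{5}$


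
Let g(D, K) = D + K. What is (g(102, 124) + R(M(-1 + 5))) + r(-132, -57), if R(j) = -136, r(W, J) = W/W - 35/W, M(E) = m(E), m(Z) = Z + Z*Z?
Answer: 12047/132 ≈ 91.265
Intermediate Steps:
m(Z) = Z + Z²
M(E) = E*(1 + E)
r(W, J) = 1 - 35/W
(g(102, 124) + R(M(-1 + 5))) + r(-132, -57) = ((102 + 124) - 136) + (-35 - 132)/(-132) = (226 - 136) - 1/132*(-167) = 90 + 167/132 = 12047/132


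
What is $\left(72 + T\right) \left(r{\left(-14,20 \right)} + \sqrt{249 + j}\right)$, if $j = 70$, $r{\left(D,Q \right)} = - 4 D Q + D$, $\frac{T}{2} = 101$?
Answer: $303044 + 274 \sqrt{319} \approx 3.0794 \cdot 10^{5}$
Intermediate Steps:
$T = 202$ ($T = 2 \cdot 101 = 202$)
$r{\left(D,Q \right)} = D - 4 D Q$ ($r{\left(D,Q \right)} = - 4 D Q + D = D - 4 D Q$)
$\left(72 + T\right) \left(r{\left(-14,20 \right)} + \sqrt{249 + j}\right) = \left(72 + 202\right) \left(- 14 \left(1 - 80\right) + \sqrt{249 + 70}\right) = 274 \left(- 14 \left(1 - 80\right) + \sqrt{319}\right) = 274 \left(\left(-14\right) \left(-79\right) + \sqrt{319}\right) = 274 \left(1106 + \sqrt{319}\right) = 303044 + 274 \sqrt{319}$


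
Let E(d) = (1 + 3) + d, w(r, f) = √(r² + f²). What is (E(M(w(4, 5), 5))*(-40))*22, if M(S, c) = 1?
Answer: -4400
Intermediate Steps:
w(r, f) = √(f² + r²)
E(d) = 4 + d
(E(M(w(4, 5), 5))*(-40))*22 = ((4 + 1)*(-40))*22 = (5*(-40))*22 = -200*22 = -4400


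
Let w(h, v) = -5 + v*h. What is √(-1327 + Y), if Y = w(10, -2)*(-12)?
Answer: I*√1027 ≈ 32.047*I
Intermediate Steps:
w(h, v) = -5 + h*v
Y = 300 (Y = (-5 + 10*(-2))*(-12) = (-5 - 20)*(-12) = -25*(-12) = 300)
√(-1327 + Y) = √(-1327 + 300) = √(-1027) = I*√1027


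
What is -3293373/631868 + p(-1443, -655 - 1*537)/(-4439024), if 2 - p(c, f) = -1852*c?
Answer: -1616342032655/350609652104 ≈ -4.6101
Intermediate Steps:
p(c, f) = 2 + 1852*c (p(c, f) = 2 - (-1852)*c = 2 + 1852*c)
-3293373/631868 + p(-1443, -655 - 1*537)/(-4439024) = -3293373/631868 + (2 + 1852*(-1443))/(-4439024) = -3293373*1/631868 + (2 - 2672436)*(-1/4439024) = -3293373/631868 - 2672434*(-1/4439024) = -3293373/631868 + 1336217/2219512 = -1616342032655/350609652104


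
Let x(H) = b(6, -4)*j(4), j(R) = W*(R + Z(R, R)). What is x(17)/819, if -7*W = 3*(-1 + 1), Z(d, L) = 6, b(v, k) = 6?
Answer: 0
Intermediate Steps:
W = 0 (W = -3*(-1 + 1)/7 = -3*0/7 = -⅐*0 = 0)
j(R) = 0 (j(R) = 0*(R + 6) = 0*(6 + R) = 0)
x(H) = 0 (x(H) = 6*0 = 0)
x(17)/819 = 0/819 = 0*(1/819) = 0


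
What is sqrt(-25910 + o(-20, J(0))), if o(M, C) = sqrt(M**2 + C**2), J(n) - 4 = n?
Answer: sqrt(-25910 + 4*sqrt(26)) ≈ 160.9*I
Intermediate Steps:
J(n) = 4 + n
o(M, C) = sqrt(C**2 + M**2)
sqrt(-25910 + o(-20, J(0))) = sqrt(-25910 + sqrt((4 + 0)**2 + (-20)**2)) = sqrt(-25910 + sqrt(4**2 + 400)) = sqrt(-25910 + sqrt(16 + 400)) = sqrt(-25910 + sqrt(416)) = sqrt(-25910 + 4*sqrt(26))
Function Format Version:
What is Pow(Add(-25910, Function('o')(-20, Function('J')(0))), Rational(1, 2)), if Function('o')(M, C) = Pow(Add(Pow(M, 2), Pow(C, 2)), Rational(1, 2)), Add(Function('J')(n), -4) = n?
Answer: Pow(Add(-25910, Mul(4, Pow(26, Rational(1, 2)))), Rational(1, 2)) ≈ Mul(160.90, I)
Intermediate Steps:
Function('J')(n) = Add(4, n)
Function('o')(M, C) = Pow(Add(Pow(C, 2), Pow(M, 2)), Rational(1, 2))
Pow(Add(-25910, Function('o')(-20, Function('J')(0))), Rational(1, 2)) = Pow(Add(-25910, Pow(Add(Pow(Add(4, 0), 2), Pow(-20, 2)), Rational(1, 2))), Rational(1, 2)) = Pow(Add(-25910, Pow(Add(Pow(4, 2), 400), Rational(1, 2))), Rational(1, 2)) = Pow(Add(-25910, Pow(Add(16, 400), Rational(1, 2))), Rational(1, 2)) = Pow(Add(-25910, Pow(416, Rational(1, 2))), Rational(1, 2)) = Pow(Add(-25910, Mul(4, Pow(26, Rational(1, 2)))), Rational(1, 2))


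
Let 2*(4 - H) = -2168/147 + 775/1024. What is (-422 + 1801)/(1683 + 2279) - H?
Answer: -907169657/85198848 ≈ -10.648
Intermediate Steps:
H = 3310331/301056 (H = 4 - (-2168/147 + 775/1024)/2 = 4 - 1/2*(-2106107/150528) = 4 + 2106107/301056 = 3310331/301056 ≈ 10.996)
(-422 + 1801)/(1683 + 2279) - H = (-422 + 1801)/(1683 + 2279) - 1*3310331/301056 = 1379/3962 - 3310331/301056 = 1379*(1/3962) - 3310331/301056 = 197/566 - 3310331/301056 = -907169657/85198848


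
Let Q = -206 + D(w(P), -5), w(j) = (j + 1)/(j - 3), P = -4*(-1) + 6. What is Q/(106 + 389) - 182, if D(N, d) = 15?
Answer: -90281/495 ≈ -182.39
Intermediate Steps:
P = 10 (P = 4 + 6 = 10)
w(j) = (1 + j)/(-3 + j)
Q = -191 (Q = -206 + 15 = -191)
Q/(106 + 389) - 182 = -191/(106 + 389) - 182 = -191/495 - 182 = -90281/495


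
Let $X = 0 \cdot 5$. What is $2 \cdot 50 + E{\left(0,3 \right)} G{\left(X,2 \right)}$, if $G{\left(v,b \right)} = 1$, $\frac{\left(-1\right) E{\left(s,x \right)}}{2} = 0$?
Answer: $100$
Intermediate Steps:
$X = 0$
$E{\left(s,x \right)} = 0$ ($E{\left(s,x \right)} = \left(-2\right) 0 = 0$)
$2 \cdot 50 + E{\left(0,3 \right)} G{\left(X,2 \right)} = 2 \cdot 50 + 0 \cdot 1 = 100 + 0 = 100$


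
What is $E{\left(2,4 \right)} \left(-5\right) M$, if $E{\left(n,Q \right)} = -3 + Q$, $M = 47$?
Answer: $-235$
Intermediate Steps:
$E{\left(2,4 \right)} \left(-5\right) M = \left(-3 + 4\right) \left(-5\right) 47 = 1 \left(-5\right) 47 = \left(-5\right) 47 = -235$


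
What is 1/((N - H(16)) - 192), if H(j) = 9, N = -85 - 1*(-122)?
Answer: -1/164 ≈ -0.0060976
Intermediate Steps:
N = 37 (N = -85 + 122 = 37)
1/((N - H(16)) - 192) = 1/((37 - 1*9) - 192) = 1/((37 - 9) - 192) = 1/(28 - 192) = 1/(-164) = -1/164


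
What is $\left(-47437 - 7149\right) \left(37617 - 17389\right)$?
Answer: $-1104165608$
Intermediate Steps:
$\left(-47437 - 7149\right) \left(37617 - 17389\right) = \left(-54586\right) 20228 = -1104165608$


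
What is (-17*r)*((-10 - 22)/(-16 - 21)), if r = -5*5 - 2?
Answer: 14688/37 ≈ 396.97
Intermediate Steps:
r = -27 (r = -25 - 2 = -27)
(-17*r)*((-10 - 22)/(-16 - 21)) = (-17*(-27))*((-10 - 22)/(-16 - 21)) = 459*(-32/(-37)) = 459*(-32*(-1/37)) = 459*(32/37) = 14688/37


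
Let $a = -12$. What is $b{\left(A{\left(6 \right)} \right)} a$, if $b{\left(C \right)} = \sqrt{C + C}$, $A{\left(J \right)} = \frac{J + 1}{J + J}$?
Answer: $- 2 \sqrt{42} \approx -12.961$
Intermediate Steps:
$A{\left(J \right)} = \frac{1 + J}{2 J}$
$b{\left(C \right)} = \sqrt{2} \sqrt{C}$ ($b{\left(C \right)} = \sqrt{2 C} = \sqrt{2} \sqrt{C}$)
$b{\left(A{\left(6 \right)} \right)} a = \sqrt{2} \sqrt{\frac{1 + 6}{2 \cdot 6}} \left(-12\right) = \sqrt{2} \sqrt{\frac{1}{2} \cdot \frac{1}{6} \cdot 7} \left(-12\right) = \sqrt{2} \sqrt{\frac{7}{12}} \left(-12\right) = \sqrt{2} \frac{\sqrt{21}}{6} \left(-12\right) = \frac{\sqrt{42}}{6} \left(-12\right) = - 2 \sqrt{42}$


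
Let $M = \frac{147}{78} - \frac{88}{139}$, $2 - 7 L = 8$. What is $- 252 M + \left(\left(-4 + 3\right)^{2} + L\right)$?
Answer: $- \frac{3987479}{12649} \approx -315.24$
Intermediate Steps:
$L = - \frac{6}{7}$ ($L = \frac{2}{7} - \frac{8}{7} = - \frac{6}{7} \approx -0.85714$)
$M = \frac{4523}{3614}$ ($M = 147 \cdot \frac{1}{78} - \frac{88}{139} = \frac{49}{26} - \frac{88}{139} = \frac{4523}{3614} \approx 1.2515$)
$- 252 M + \left(\left(-4 + 3\right)^{2} + L\right) = \left(-252\right) \frac{4523}{3614} - \left(\frac{6}{7} - \left(-4 + 3\right)^{2}\right) = - \frac{569898}{1807} - \left(\frac{6}{7} - \left(-1\right)^{2}\right) = - \frac{569898}{1807} + \left(1 - \frac{6}{7}\right) = - \frac{569898}{1807} + \frac{1}{7} = - \frac{3987479}{12649}$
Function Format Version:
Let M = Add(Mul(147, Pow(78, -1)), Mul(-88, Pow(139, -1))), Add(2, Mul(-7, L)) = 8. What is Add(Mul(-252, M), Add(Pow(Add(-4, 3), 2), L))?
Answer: Rational(-3987479, 12649) ≈ -315.24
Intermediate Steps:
L = Rational(-6, 7) (L = Add(Rational(2, 7), Mul(Rational(-1, 7), 8)) = Add(Rational(2, 7), Rational(-8, 7)) = Rational(-6, 7) ≈ -0.85714)
M = Rational(4523, 3614) (M = Add(Mul(147, Rational(1, 78)), Mul(-88, Rational(1, 139))) = Add(Rational(49, 26), Rational(-88, 139)) = Rational(4523, 3614) ≈ 1.2515)
Add(Mul(-252, M), Add(Pow(Add(-4, 3), 2), L)) = Add(Mul(-252, Rational(4523, 3614)), Add(Pow(Add(-4, 3), 2), Rational(-6, 7))) = Add(Rational(-569898, 1807), Add(Pow(-1, 2), Rational(-6, 7))) = Add(Rational(-569898, 1807), Add(1, Rational(-6, 7))) = Add(Rational(-569898, 1807), Rational(1, 7)) = Rational(-3987479, 12649)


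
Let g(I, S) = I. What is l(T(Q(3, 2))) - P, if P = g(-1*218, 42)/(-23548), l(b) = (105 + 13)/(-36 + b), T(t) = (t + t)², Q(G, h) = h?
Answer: -173939/29435 ≈ -5.9093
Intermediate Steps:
T(t) = 4*t² (T(t) = (2*t)² = 4*t²)
l(b) = 118/(-36 + b)
P = 109/11774 (P = -1*218/(-23548) = -218*(-1/23548) = 109/11774 ≈ 0.0092577)
l(T(Q(3, 2))) - P = 118/(-36 + 4*2²) - 1*109/11774 = 118/(-36 + 4*4) - 109/11774 = 118/(-36 + 16) - 109/11774 = 118/(-20) - 109/11774 = 118*(-1/20) - 109/11774 = -59/10 - 109/11774 = -173939/29435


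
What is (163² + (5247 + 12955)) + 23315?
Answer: 68086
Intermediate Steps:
(163² + (5247 + 12955)) + 23315 = (26569 + 18202) + 23315 = 44771 + 23315 = 68086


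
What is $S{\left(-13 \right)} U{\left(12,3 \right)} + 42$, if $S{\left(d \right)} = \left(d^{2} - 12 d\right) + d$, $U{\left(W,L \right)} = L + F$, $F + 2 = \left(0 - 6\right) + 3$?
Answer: $-582$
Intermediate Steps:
$F = -5$ ($F = -2 + \left(\left(0 - 6\right) + 3\right) = -2 + \left(-6 + 3\right) = -2 - 3 = -5$)
$U{\left(W,L \right)} = -5 + L$ ($U{\left(W,L \right)} = L - 5 = -5 + L$)
$S{\left(d \right)} = d^{2} - 11 d$
$S{\left(-13 \right)} U{\left(12,3 \right)} + 42 = - 13 \left(-11 - 13\right) \left(-5 + 3\right) + 42 = \left(-13\right) \left(-24\right) \left(-2\right) + 42 = 312 \left(-2\right) + 42 = -624 + 42 = -582$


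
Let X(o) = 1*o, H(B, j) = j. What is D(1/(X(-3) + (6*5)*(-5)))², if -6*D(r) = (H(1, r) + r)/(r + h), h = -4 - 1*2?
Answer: 1/7601049 ≈ 1.3156e-7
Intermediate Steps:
X(o) = o
h = -6 (h = -4 - 2 = -6)
D(r) = -r/(3*(-6 + r)) (D(r) = -(r + r)/(6*(r - 6)) = -2*r/(6*(-6 + r)) = -r/(3*(-6 + r)))
D(1/(X(-3) + (6*5)*(-5)))² = (-1/((-3 + (6*5)*(-5))*(-18 + 3/(-3 + (6*5)*(-5)))))² = (-1/((-3 + 30*(-5))*(-18 + 3/(-3 + 30*(-5)))))² = (-1/((-3 - 150)*(-18 + 3/(-3 - 150))))² = (-1/(-153*(-18 + 3/(-153))))² = (-1*(-1/153)/(-18 + 3*(-1/153)))² = (-1*(-1/153)/(-18 - 1/51))² = (-1*(-1/153)/(-919/51))² = (-1*(-1/153)*(-51/919))² = (-1/2757)² = 1/7601049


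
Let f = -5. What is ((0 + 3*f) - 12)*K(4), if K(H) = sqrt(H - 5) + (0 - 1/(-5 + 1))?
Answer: -27/4 - 27*I ≈ -6.75 - 27.0*I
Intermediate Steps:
K(H) = 1/4 + sqrt(-5 + H) (K(H) = sqrt(-5 + H) + (0 - 1/(-4)) = sqrt(-5 + H) + (0 - 1*(-1/4)) = sqrt(-5 + H) + (0 + 1/4) = sqrt(-5 + H) + 1/4 = 1/4 + sqrt(-5 + H))
((0 + 3*f) - 12)*K(4) = ((0 + 3*(-5)) - 12)*(1/4 + sqrt(-5 + 4)) = ((0 - 15) - 12)*(1/4 + sqrt(-1)) = (-15 - 12)*(1/4 + I) = -27*(1/4 + I) = -27/4 - 27*I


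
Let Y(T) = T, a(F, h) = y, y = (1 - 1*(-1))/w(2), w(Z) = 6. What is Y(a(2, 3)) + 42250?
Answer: 126751/3 ≈ 42250.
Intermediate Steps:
y = ⅓ (y = (1 - 1*(-1))/6 = (1 + 1)*(⅙) = 2*(⅙) = ⅓ ≈ 0.33333)
a(F, h) = ⅓
Y(a(2, 3)) + 42250 = ⅓ + 42250 = 126751/3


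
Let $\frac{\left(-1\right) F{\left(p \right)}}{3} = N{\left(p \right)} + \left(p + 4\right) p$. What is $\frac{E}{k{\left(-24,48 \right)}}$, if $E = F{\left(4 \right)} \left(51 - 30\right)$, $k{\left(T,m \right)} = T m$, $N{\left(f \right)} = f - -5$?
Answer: $\frac{287}{128} \approx 2.2422$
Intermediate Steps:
$N{\left(f \right)} = 5 + f$ ($N{\left(f \right)} = f + 5 = 5 + f$)
$F{\left(p \right)} = -15 - 3 p - 3 p \left(4 + p\right)$ ($F{\left(p \right)} = - 3 \left(\left(5 + p\right) + \left(p + 4\right) p\right) = - 3 \left(\left(5 + p\right) + \left(4 + p\right) p\right) = - 3 \left(\left(5 + p\right) + p \left(4 + p\right)\right) = - 3 \left(5 + p + p \left(4 + p\right)\right) = -15 - 3 p - 3 p \left(4 + p\right)$)
$E = -2583$ ($E = \left(-15 - 60 - 3 \cdot 4^{2}\right) \left(51 - 30\right) = \left(-15 - 60 - 48\right) 21 = \left(-123\right) 21 = -2583$)
$\frac{E}{k{\left(-24,48 \right)}} = - \frac{2583}{\left(-24\right) 48} = - \frac{2583}{-1152} = \left(-2583\right) \left(- \frac{1}{1152}\right) = \frac{287}{128}$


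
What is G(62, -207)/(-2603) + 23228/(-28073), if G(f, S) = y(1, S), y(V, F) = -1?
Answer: -60434411/73074019 ≈ -0.82703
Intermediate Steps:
G(f, S) = -1
G(62, -207)/(-2603) + 23228/(-28073) = -1/(-2603) + 23228/(-28073) = -1*(-1/2603) + 23228*(-1/28073) = 1/2603 - 23228/28073 = -60434411/73074019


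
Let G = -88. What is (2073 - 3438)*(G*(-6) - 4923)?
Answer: 5999175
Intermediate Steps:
(2073 - 3438)*(G*(-6) - 4923) = (2073 - 3438)*(-88*(-6) - 4923) = -1365*(528 - 4923) = -1365*(-4395) = 5999175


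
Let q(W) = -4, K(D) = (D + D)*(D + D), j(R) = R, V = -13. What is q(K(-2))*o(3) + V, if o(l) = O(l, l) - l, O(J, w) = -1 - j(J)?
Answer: 15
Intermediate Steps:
K(D) = 4*D² (K(D) = (2*D)*(2*D) = 4*D²)
O(J, w) = -1 - J
o(l) = -1 - 2*l (o(l) = (-1 - l) - l = -1 - 2*l)
q(K(-2))*o(3) + V = -4*(-1 - 2*3) - 13 = -4*(-1 - 6) - 13 = -4*(-7) - 13 = 28 - 13 = 15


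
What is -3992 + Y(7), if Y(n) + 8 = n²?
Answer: -3951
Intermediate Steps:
Y(n) = -8 + n²
-3992 + Y(7) = -3992 + (-8 + 7²) = -3992 + (-8 + 49) = -3992 + 41 = -3951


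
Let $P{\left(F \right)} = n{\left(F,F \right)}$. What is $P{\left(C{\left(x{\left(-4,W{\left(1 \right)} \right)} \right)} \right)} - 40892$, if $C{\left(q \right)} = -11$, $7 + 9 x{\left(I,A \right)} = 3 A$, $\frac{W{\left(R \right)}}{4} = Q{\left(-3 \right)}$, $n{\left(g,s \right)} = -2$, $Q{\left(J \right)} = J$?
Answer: $-40894$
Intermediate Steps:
$W{\left(R \right)} = -12$ ($W{\left(R \right)} = 4 \left(-3\right) = -12$)
$x{\left(I,A \right)} = - \frac{7}{9} + \frac{A}{3}$ ($x{\left(I,A \right)} = - \frac{7}{9} + \frac{3 A}{9} = - \frac{7}{9} + \frac{A}{3}$)
$P{\left(F \right)} = -2$
$P{\left(C{\left(x{\left(-4,W{\left(1 \right)} \right)} \right)} \right)} - 40892 = -2 - 40892 = -40894$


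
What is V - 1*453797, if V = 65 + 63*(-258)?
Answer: -469986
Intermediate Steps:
V = -16189 (V = 65 - 16254 = -16189)
V - 1*453797 = -16189 - 1*453797 = -16189 - 453797 = -469986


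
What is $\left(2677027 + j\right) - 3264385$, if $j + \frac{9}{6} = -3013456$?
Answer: $- \frac{7201631}{2} \approx -3.6008 \cdot 10^{6}$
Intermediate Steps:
$j = - \frac{6026915}{2}$ ($j = - \frac{3}{2} - 3013456 = - \frac{6026915}{2} \approx -3.0135 \cdot 10^{6}$)
$\left(2677027 + j\right) - 3264385 = \left(2677027 - \frac{6026915}{2}\right) - 3264385 = - \frac{672861}{2} - 3264385 = - \frac{7201631}{2}$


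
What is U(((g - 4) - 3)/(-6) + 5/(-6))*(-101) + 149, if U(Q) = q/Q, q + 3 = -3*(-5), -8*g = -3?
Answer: -56239/13 ≈ -4326.1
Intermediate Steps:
g = 3/8 (g = -⅛*(-3) = 3/8 ≈ 0.37500)
q = 12 (q = -3 - 3*(-5) = -3 + 15 = 12)
U(Q) = 12/Q
U(((g - 4) - 3)/(-6) + 5/(-6))*(-101) + 149 = (12/(((3/8 - 4) - 3)/(-6) + 5/(-6)))*(-101) + 149 = (12/((-29/8 - 3)*(-⅙) + 5*(-⅙)))*(-101) + 149 = (12/(-53/8*(-⅙) - ⅚))*(-101) + 149 = (12/(53/48 - ⅚))*(-101) + 149 = (12/(13/48))*(-101) + 149 = (12*(48/13))*(-101) + 149 = (576/13)*(-101) + 149 = -58176/13 + 149 = -56239/13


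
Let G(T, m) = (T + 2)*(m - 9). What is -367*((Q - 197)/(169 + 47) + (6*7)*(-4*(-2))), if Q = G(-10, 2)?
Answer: -8861215/72 ≈ -1.2307e+5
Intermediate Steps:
G(T, m) = (-9 + m)*(2 + T) (G(T, m) = (2 + T)*(-9 + m) = (-9 + m)*(2 + T))
Q = 56 (Q = -18 - 9*(-10) + 2*2 - 10*2 = -18 + 90 + 4 - 20 = 56)
-367*((Q - 197)/(169 + 47) + (6*7)*(-4*(-2))) = -367*((56 - 197)/(169 + 47) + (6*7)*(-4*(-2))) = -367*(-141/216 + 42*8) = -367*(-141*1/216 + 336) = -367*(-47/72 + 336) = -367*24145/72 = -8861215/72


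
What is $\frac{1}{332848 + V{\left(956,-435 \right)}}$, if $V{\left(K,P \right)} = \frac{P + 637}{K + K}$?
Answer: $\frac{956}{318202789} \approx 3.0044 \cdot 10^{-6}$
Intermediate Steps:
$V{\left(K,P \right)} = \frac{637 + P}{2 K}$
$\frac{1}{332848 + V{\left(956,-435 \right)}} = \frac{1}{332848 + \frac{637 - 435}{2 \cdot 956}} = \frac{1}{332848 + \frac{1}{2} \cdot \frac{1}{956} \cdot 202} = \frac{1}{332848 + \frac{101}{956}} = \frac{1}{\frac{318202789}{956}} = \frac{956}{318202789}$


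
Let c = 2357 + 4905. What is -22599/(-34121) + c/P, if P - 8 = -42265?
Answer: 707179241/1441851097 ≈ 0.49047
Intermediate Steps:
P = -42257 (P = 8 - 42265 = -42257)
c = 7262
-22599/(-34121) + c/P = -22599/(-34121) + 7262/(-42257) = -22599*(-1/34121) + 7262*(-1/42257) = 22599/34121 - 7262/42257 = 707179241/1441851097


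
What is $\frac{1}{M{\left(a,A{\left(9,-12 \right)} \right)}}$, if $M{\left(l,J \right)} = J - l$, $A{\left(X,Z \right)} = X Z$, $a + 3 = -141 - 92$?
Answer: $\frac{1}{128} \approx 0.0078125$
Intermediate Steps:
$a = -236$ ($a = -3 - 233 = -236$)
$\frac{1}{M{\left(a,A{\left(9,-12 \right)} \right)}} = \frac{1}{9 \left(-12\right) - -236} = \frac{1}{-108 + 236} = \frac{1}{128}$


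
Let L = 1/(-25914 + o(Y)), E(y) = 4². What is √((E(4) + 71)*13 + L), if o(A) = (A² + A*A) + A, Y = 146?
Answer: √20103136990/4216 ≈ 33.630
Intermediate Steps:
E(y) = 16
o(A) = A + 2*A² (o(A) = (A² + A²) + A = 2*A² + A = A + 2*A²)
L = 1/16864 (L = 1/(-25914 + 146*(1 + 2*146)) = 1/(-25914 + 146*(1 + 292)) = 1/(-25914 + 146*293) = 1/(-25914 + 42778) = 1/16864 ≈ 5.9298e-5)
√((E(4) + 71)*13 + L) = √((16 + 71)*13 + 1/16864) = √(87*13 + 1/16864) = √(1131 + 1/16864) = √(19073185/16864) = √20103136990/4216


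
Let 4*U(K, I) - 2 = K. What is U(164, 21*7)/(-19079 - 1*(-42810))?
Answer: 83/47462 ≈ 0.0017488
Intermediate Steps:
U(K, I) = 1/2 + K/4
U(164, 21*7)/(-19079 - 1*(-42810)) = (1/2 + (1/4)*164)/(-19079 - 1*(-42810)) = (1/2 + 41)/(-19079 + 42810) = (83/2)/23731 = (83/2)*(1/23731) = 83/47462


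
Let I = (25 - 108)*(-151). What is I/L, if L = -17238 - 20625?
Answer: -12533/37863 ≈ -0.33101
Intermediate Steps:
L = -37863
I = 12533 (I = -83*(-151) = 12533)
I/L = 12533/(-37863) = 12533*(-1/37863) = -12533/37863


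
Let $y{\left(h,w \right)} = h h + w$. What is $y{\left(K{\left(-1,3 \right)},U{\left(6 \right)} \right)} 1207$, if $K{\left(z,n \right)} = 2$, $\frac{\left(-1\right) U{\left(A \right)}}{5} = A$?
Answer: $-31382$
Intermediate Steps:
$U{\left(A \right)} = - 5 A$
$y{\left(h,w \right)} = w + h^{2}$ ($y{\left(h,w \right)} = h^{2} + w = w + h^{2}$)
$y{\left(K{\left(-1,3 \right)},U{\left(6 \right)} \right)} 1207 = \left(\left(-5\right) 6 + 2^{2}\right) 1207 = \left(-30 + 4\right) 1207 = \left(-26\right) 1207 = -31382$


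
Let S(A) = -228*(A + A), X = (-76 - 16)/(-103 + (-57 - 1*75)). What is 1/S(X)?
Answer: -235/41952 ≈ -0.0056016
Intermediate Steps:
X = 92/235 (X = -92/(-103 + (-57 - 75)) = -92/(-103 - 132) = -92/(-235) = -92*(-1/235) = 92/235 ≈ 0.39149)
S(A) = -456*A
1/S(X) = 1/(-456*92/235) = 1/(-41952/235) = -235/41952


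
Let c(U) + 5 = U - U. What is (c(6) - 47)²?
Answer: 2704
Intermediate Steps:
c(U) = -5 (c(U) = -5 + (U - U) = -5 + 0 = -5)
(c(6) - 47)² = (-5 - 47)² = (-52)² = 2704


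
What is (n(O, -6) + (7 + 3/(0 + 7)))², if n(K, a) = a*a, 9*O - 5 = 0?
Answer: 92416/49 ≈ 1886.0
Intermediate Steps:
O = 5/9 (O = 5/9 + (⅑)*0 = 5/9 + 0 = 5/9 ≈ 0.55556)
n(K, a) = a²
(n(O, -6) + (7 + 3/(0 + 7)))² = ((-6)² + (7 + 3/(0 + 7)))² = (36 + (7 + 3/7))² = (36 + 52/7)² = (304/7)² = 92416/49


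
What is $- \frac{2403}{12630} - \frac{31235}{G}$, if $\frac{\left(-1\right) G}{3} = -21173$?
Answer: $- \frac{182378069}{267414990} \approx -0.682$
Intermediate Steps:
$G = 63519$ ($G = \left(-3\right) \left(-21173\right) = 63519$)
$- \frac{2403}{12630} - \frac{31235}{G} = - \frac{2403}{12630} - \frac{31235}{63519} = \left(-2403\right) \frac{1}{12630} - \frac{31235}{63519} = - \frac{801}{4210} - \frac{31235}{63519} = - \frac{182378069}{267414990}$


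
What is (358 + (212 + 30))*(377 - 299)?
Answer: 46800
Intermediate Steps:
(358 + (212 + 30))*(377 - 299) = (358 + 242)*78 = 600*78 = 46800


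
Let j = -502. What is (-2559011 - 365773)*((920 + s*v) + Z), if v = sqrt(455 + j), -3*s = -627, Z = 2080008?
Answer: -6086264919552 - 611279856*I*sqrt(47) ≈ -6.0863e+12 - 4.1907e+9*I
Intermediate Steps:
s = 209 (s = -1/3*(-627) = 209)
v = I*sqrt(47) (v = sqrt(455 - 502) = sqrt(-47) = I*sqrt(47) ≈ 6.8557*I)
(-2559011 - 365773)*((920 + s*v) + Z) = (-2559011 - 365773)*((920 + 209*(I*sqrt(47))) + 2080008) = -2924784*((920 + 209*I*sqrt(47)) + 2080008) = -2924784*(2080928 + 209*I*sqrt(47)) = -6086264919552 - 611279856*I*sqrt(47)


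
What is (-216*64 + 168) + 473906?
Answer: 460250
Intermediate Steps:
(-216*64 + 168) + 473906 = (-13824 + 168) + 473906 = -13656 + 473906 = 460250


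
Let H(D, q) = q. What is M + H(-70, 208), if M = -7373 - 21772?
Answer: -28937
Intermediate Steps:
M = -29145
M + H(-70, 208) = -29145 + 208 = -28937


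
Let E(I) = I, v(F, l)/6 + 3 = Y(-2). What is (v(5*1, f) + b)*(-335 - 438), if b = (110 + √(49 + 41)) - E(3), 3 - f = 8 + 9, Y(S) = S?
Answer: -59521 - 2319*√10 ≈ -66854.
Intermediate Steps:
f = -14 (f = 3 - (8 + 9) = 3 - 1*17 = 3 - 17 = -14)
v(F, l) = -30 (v(F, l) = -18 + 6*(-2) = -18 - 12 = -30)
b = 107 + 3*√10 (b = (110 + √(49 + 41)) - 1*3 = (110 + √90) - 3 = (110 + 3*√10) - 3 = 107 + 3*√10 ≈ 116.49)
(v(5*1, f) + b)*(-335 - 438) = (-30 + (107 + 3*√10))*(-335 - 438) = (77 + 3*√10)*(-773) = -59521 - 2319*√10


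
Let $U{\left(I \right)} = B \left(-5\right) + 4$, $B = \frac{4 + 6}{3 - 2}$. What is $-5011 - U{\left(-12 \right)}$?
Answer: $-4965$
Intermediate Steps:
$B = 10$ ($B = \frac{10}{3 - 2} = \frac{10}{1} = 10 \cdot 1 = 10$)
$U{\left(I \right)} = -46$ ($U{\left(I \right)} = 10 \left(-5\right) + 4 = -50 + 4 = -46$)
$-5011 - U{\left(-12 \right)} = -5011 - -46 = -5011 + 46 = -4965$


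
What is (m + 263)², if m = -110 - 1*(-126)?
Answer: 77841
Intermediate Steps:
m = 16 (m = -110 + 126 = 16)
(m + 263)² = (16 + 263)² = 279² = 77841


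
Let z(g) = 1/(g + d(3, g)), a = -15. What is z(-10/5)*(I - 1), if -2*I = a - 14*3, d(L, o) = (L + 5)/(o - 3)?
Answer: -275/36 ≈ -7.6389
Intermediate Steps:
d(L, o) = (5 + L)/(-3 + o)
I = 57/2 (I = -(-15 - 14*3)/2 = -(-15 - 42)/2 = -½*(-57) = 57/2 ≈ 28.500)
z(g) = 1/(g + 8/(-3 + g)) (z(g) = 1/(g + (5 + 3)/(-3 + g)) = 1/(g + 8/(-3 + g)))
z(-10/5)*(I - 1) = ((-3 - 10/5)/(8 + (-10/5)*(-3 - 10/5)))*(57/2 - 1) = ((-3 - 10*⅕)/(8 + (-10*⅕)*(-3 - 10*⅕)))*(55/2) = ((-3 - 2)/(8 - 2*(-3 - 2)))*(55/2) = (-5/(8 - 2*(-5)))*(55/2) = (-5/(8 + 10))*(55/2) = (-5/18)*(55/2) = ((1/18)*(-5))*(55/2) = -5/18*55/2 = -275/36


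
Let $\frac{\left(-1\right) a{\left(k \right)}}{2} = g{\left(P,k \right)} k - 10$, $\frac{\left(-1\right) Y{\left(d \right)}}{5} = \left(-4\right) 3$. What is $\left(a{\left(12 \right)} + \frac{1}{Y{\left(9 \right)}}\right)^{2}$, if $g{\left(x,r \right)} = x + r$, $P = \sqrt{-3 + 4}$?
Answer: $\frac{306915361}{3600} \approx 85254.0$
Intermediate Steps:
$P = 1$ ($P = \sqrt{1} = 1$)
$g{\left(x,r \right)} = r + x$
$Y{\left(d \right)} = 60$ ($Y{\left(d \right)} = - 5 \left(\left(-4\right) 3\right) = \left(-5\right) \left(-12\right) = 60$)
$a{\left(k \right)} = 20 - 2 k \left(1 + k\right)$ ($a{\left(k \right)} = - 2 \left(\left(k + 1\right) k - 10\right) = - 2 \left(\left(1 + k\right) k - 10\right) = - 2 \left(k \left(1 + k\right) - 10\right) = - 2 \left(-10 + k \left(1 + k\right)\right) = 20 - 2 k \left(1 + k\right)$)
$\left(a{\left(12 \right)} + \frac{1}{Y{\left(9 \right)}}\right)^{2} = \left(\left(20 - 24 \left(1 + 12\right)\right) + \frac{1}{60}\right)^{2} = \left(\left(20 - 24 \cdot 13\right) + \frac{1}{60}\right)^{2} = \left(\left(20 - 312\right) + \frac{1}{60}\right)^{2} = \left(-292 + \frac{1}{60}\right)^{2} = \left(- \frac{17519}{60}\right)^{2} = \frac{306915361}{3600}$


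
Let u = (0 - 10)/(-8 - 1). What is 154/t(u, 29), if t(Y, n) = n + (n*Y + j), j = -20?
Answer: 198/53 ≈ 3.7358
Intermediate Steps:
u = 10/9 (u = -10/(-9) = -10*(-1/9) = 10/9 ≈ 1.1111)
t(Y, n) = -20 + n + Y*n (t(Y, n) = n + (n*Y - 20) = n + (Y*n - 20) = n + (-20 + Y*n) = -20 + n + Y*n)
154/t(u, 29) = 154/(-20 + 29 + (10/9)*29) = 154/(-20 + 29 + 290/9) = 154/(371/9) = 154*(9/371) = 198/53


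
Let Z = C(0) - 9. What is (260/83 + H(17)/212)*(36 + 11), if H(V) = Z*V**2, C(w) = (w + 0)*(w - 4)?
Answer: -7555861/17596 ≈ -429.41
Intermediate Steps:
C(w) = w*(-4 + w)
Z = -9 (Z = 0*(-4 + 0) - 9 = 0*(-4) - 9 = 0 - 9 = -9)
H(V) = -9*V**2
(260/83 + H(17)/212)*(36 + 11) = (260/83 - 9*17**2/212)*(36 + 11) = (260*(1/83) - 9*289*(1/212))*47 = (260/83 - 2601*1/212)*47 = (260/83 - 2601/212)*47 = -160763/17596*47 = -7555861/17596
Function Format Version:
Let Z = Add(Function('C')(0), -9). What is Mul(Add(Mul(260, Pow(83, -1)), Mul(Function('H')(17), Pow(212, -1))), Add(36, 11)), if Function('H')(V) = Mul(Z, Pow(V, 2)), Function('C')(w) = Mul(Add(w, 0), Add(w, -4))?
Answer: Rational(-7555861, 17596) ≈ -429.41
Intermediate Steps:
Function('C')(w) = Mul(w, Add(-4, w))
Z = -9 (Z = Add(Mul(0, Add(-4, 0)), -9) = Add(Mul(0, -4), -9) = Add(0, -9) = -9)
Function('H')(V) = Mul(-9, Pow(V, 2))
Mul(Add(Mul(260, Pow(83, -1)), Mul(Function('H')(17), Pow(212, -1))), Add(36, 11)) = Mul(Add(Mul(260, Pow(83, -1)), Mul(Mul(-9, Pow(17, 2)), Pow(212, -1))), Add(36, 11)) = Mul(Add(Mul(260, Rational(1, 83)), Mul(Mul(-9, 289), Rational(1, 212))), 47) = Mul(Add(Rational(260, 83), Mul(-2601, Rational(1, 212))), 47) = Mul(Add(Rational(260, 83), Rational(-2601, 212)), 47) = Mul(Rational(-160763, 17596), 47) = Rational(-7555861, 17596)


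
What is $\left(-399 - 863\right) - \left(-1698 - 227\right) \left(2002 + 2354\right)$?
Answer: $8384038$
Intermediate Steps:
$\left(-399 - 863\right) - \left(-1698 - 227\right) \left(2002 + 2354\right) = \left(-399 - 863\right) - \left(-1925\right) 4356 = -1262 - -8385300 = -1262 + 8385300 = 8384038$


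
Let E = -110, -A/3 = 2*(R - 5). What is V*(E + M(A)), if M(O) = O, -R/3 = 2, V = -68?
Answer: 2992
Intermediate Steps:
R = -6 (R = -3*2 = -6)
A = 66 (A = -6*(-6 - 5) = -6*(-11) = -3*(-22) = 66)
V*(E + M(A)) = -68*(-110 + 66) = -68*(-44) = 2992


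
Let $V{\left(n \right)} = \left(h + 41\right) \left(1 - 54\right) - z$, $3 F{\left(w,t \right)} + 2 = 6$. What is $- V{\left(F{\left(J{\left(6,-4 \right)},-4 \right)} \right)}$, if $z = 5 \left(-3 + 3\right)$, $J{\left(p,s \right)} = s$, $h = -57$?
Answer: $-848$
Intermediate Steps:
$z = 0$ ($z = 5 \cdot 0 = 0$)
$F{\left(w,t \right)} = \frac{4}{3}$ ($F{\left(w,t \right)} = - \frac{2}{3} + \frac{1}{3} \cdot 6 = - \frac{2}{3} + 2 = \frac{4}{3}$)
$V{\left(n \right)} = 848$ ($V{\left(n \right)} = \left(-57 + 41\right) \left(1 - 54\right) - 0 = \left(-16\right) \left(-53\right) + 0 = 848 + 0 = 848$)
$- V{\left(F{\left(J{\left(6,-4 \right)},-4 \right)} \right)} = \left(-1\right) 848 = -848$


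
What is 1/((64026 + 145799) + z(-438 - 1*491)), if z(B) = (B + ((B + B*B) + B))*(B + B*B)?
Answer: 1/741635506273 ≈ 1.3484e-12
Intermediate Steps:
z(B) = (B + B²)*(B² + 3*B) (z(B) = (B + ((B + B²) + B))*(B + B²) = (B + (B² + 2*B))*(B + B²) = (B² + 3*B)*(B + B²) = (B + B²)*(B² + 3*B))
1/((64026 + 145799) + z(-438 - 1*491)) = 1/((64026 + 145799) + (-438 - 1*491)²*(3 + (-438 - 1*491)² + 4*(-438 - 1*491))) = 1/(209825 + (-438 - 491)²*(3 + (-438 - 491)² + 4*(-438 - 491))) = 1/(209825 + (-929)²*(3 + (-929)² + 4*(-929))) = 1/(209825 + 863041*(3 + 863041 - 3716)) = 1/(209825 + 863041*859328) = 1/(209825 + 741635296448) = 1/741635506273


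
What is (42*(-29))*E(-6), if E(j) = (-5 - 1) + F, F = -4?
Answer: 12180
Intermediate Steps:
E(j) = -10 (E(j) = (-5 - 1) - 4 = -6 - 4 = -10)
(42*(-29))*E(-6) = (42*(-29))*(-10) = -1218*(-10) = 12180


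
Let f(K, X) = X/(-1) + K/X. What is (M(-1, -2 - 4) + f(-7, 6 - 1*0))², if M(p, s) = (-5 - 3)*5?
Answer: 80089/36 ≈ 2224.7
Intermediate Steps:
f(K, X) = -X + K/X (f(K, X) = X*(-1) + K/X = -X + K/X)
M(p, s) = -40 (M(p, s) = -8*5 = -40)
(M(-1, -2 - 4) + f(-7, 6 - 1*0))² = (-40 + (-(6 - 1*0) - 7/(6 - 1*0)))² = (-40 + (-(6 + 0) - 7/(6 + 0)))² = (-40 + (-1*6 - 7/6))² = (-40 + (-6 - 7*⅙))² = (-40 + (-6 - 7/6))² = (-40 - 43/6)² = (-283/6)² = 80089/36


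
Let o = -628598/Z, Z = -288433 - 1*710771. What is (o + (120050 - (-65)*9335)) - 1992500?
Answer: -632333447051/499602 ≈ -1.2657e+6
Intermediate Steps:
Z = -999204 (Z = -288433 - 710771 = -999204)
o = 314299/499602 (o = -628598/(-999204) = -628598*(-1/999204) = 314299/499602 ≈ 0.62910)
(o + (120050 - (-65)*9335)) - 1992500 = (314299/499602 + (120050 - (-65)*9335)) - 1992500 = (314299/499602 + (120050 - 1*(-606775))) - 1992500 = (314299/499602 + (120050 + 606775)) - 1992500 = (314299/499602 + 726825) - 1992500 = 363123537949/499602 - 1992500 = -632333447051/499602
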